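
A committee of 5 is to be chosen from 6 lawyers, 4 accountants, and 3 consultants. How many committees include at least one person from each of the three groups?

Unrestricted: C(13,5) = 1287 ways to pick any 5 of the 13.
Subtract selections that omit an entire group: no lawyers → C(7,5) = 21; no accountants → C(9,5) = 126; no consultants → C(10,5) = 252.
Add back selections omitting two groups (i.e. drawn from a single group): C(6,5) + C(4,5) + C(3,5) = 6.
By inclusion–exclusion: 1287 − 399 + 6 = 894.

894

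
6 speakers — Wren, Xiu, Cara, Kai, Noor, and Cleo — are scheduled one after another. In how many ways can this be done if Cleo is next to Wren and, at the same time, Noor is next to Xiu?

96

Treat {Cleo,Wren} as one block (2 orders) and {Noor,Xiu} as another (2 orders).
That leaves 4 units to arrange: 2 × 2 × 4! = 4 × 24 = 96.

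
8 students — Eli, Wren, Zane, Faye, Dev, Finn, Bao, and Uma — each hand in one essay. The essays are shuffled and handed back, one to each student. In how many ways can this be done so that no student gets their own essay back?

Let Aᵢ be the assignments in which student i gets their own essay. We want the size of the complement of A₁∪…∪A_8.
By inclusion–exclusion this is Σ_{j=0}^{8} (−1)^j C(8,j)·(8−j)!.
Computing: 40320 − 40320 + 20160 − 6720 + 1680 − 336 + 56 − 8 + 1 = 14833.

14833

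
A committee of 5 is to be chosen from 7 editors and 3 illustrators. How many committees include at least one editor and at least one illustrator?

231

Unrestricted: C(10,5) = 252 ways to pick any 5 of the 10.
Selections missing a whole group: no editors → C(3,5) = 0; no illustrators → C(7,5) = 21.
Both groups omitted at once is impossible, so 252 − 21 = 231.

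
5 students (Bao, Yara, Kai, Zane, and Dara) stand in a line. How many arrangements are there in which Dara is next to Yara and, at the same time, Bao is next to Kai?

24

Treat {Dara,Yara} as one block (2 orders) and {Bao,Kai} as another (2 orders).
That leaves 3 units to arrange: 2 × 2 × 3! = 4 × 6 = 24.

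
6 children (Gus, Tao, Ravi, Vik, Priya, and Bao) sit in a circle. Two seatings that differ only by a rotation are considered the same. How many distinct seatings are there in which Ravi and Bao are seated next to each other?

48

Treat {Ravi, Bao} as one unit (2 internal orders) and seat the resulting 5 units around the table: (4)! circular arrangements.
So 2 × (4)! = 2 × 24 = 48.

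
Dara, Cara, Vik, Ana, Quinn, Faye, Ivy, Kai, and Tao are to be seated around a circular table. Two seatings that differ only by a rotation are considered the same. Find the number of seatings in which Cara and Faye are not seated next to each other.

30240

All circular seatings of 9 people number (8)! = 40320.
Seatings with Cara beside Faye: treat them as a block with 2 internal orders, giving 2 × (7)! = 10080.
Subtracting, 40320 − 10080 = 30240.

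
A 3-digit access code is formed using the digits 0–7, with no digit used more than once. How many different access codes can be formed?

336

With no repetition, fill the 3 digits in order: 8 choices, then 7, down to 6.
8 × 7 × 6 = 336.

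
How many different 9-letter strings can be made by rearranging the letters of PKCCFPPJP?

7560

Letter multiplicities in PKCCFPPJP: C×2, F×1, J×1, K×1, P×4.
Dividing 9! = 362880 by 4!·2! = 48 for the repeated letters gives 7560.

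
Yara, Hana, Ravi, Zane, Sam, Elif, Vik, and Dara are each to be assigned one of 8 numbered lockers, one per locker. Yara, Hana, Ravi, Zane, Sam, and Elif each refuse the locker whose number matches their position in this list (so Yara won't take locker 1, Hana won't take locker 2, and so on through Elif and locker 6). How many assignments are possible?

Let Aᵢ (for 1 ≤ i ≤ 6) be the placements that put person i in their forbidden locker. Any j of these fix j positions, leaving (8−j)! ways to fill the rest, and there are C(6,j) ways to pick which j.
By inclusion–exclusion, the number of valid placements is Σ_{j=0}^{6} (−1)^j C(6,j)·(8−j)!.
Computing: 40320 − 30240 + 10800 − 2400 + 360 − 36 + 2 = 18806.

18806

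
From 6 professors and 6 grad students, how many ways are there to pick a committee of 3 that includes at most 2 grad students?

200

Split by how many grad students are chosen (0 through 2).
Sum: C(6,0)·C(6,3) + C(6,1)·C(6,2) + C(6,2)·C(6,1) = 20 + 90 + 90 = 200.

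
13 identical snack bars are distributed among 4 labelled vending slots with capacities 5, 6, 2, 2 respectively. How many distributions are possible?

Without the upper bounds there are C(16,3) = 560 ways to split 13 among 4 vending slots.
Subtract solutions that violate a single cap (substitute x_i' = x_i − (cap_i+1)): x_1 ≥ 6 gives C(10,3) = 120; x_2 ≥ 7 gives C(9,3) = 84; x_3 ≥ 3 gives C(13,3) = 286; x_4 ≥ 3 gives C(13,3) = 286. Together 776.
Add back pairs where two caps are both exceeded: 1 + 35 + 35 + 20 + 20 + 120 = 231.
Subtract triples: 0 + 0 + 4 + 1 = 5.
By inclusion–exclusion the count is 560 − 776 + 231 − 5 = 10.

10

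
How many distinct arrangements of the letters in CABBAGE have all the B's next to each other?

360

Treat the 2 copies of B as a single block. The multiset to arrange is then {BB, A, A, C, E, G}, 6 items in all.
That gives (6)!/(2!) = 360 arrangements.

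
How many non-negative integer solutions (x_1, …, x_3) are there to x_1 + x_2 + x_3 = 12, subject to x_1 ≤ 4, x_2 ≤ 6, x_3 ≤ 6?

Without the upper bounds there are C(14,2) = 91 ways to split 12 among 3 variables.
Subtract solutions that violate a single cap (substitute x_i' = x_i − (cap_i+1)): x_1 ≥ 5 gives C(9,2) = 36; x_2 ≥ 7 gives C(7,2) = 21; x_3 ≥ 7 gives C(7,2) = 21. Together 78.
Add back pairs where two caps are both exceeded: 1 + 1 + 0 = 2.
By inclusion–exclusion the count is 91 − 78 + 2 = 15.

15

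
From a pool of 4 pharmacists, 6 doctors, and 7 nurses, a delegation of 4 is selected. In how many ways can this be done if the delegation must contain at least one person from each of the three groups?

1176

With no constraint there are C(17,4) = 2380 possible selections.
Selections missing a whole group: no pharmacists → C(13,4) = 715; no doctors → C(11,4) = 330; no nurses → C(10,4) = 210.
Add back selections omitting two groups (i.e. drawn from a single group): C(4,4) + C(6,4) + C(7,4) = 51.
By inclusion–exclusion: 2380 − 1255 + 51 = 1176.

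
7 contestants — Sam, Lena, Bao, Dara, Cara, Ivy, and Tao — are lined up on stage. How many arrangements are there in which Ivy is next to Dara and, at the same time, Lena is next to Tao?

Treat {Ivy,Dara} as one block (2 orders) and {Lena,Tao} as another (2 orders).
That leaves 5 units to arrange: 2 × 2 × 5! = 4 × 120 = 480.

480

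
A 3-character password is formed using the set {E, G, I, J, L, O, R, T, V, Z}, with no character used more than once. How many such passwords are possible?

This is a permutation of 3 out of 10: P(10,3) = 10!/7!.
10 × 9 × 8 = 720.

720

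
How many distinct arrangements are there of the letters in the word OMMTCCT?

OMMTCCT has 7 letters with C appearing twice, M appearing twice, and T appearing twice.
Dividing 7! = 5040 by 2!·2!·2! = 8 for the repeated letters gives 630.

630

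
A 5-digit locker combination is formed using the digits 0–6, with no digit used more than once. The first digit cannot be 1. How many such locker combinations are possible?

The first digit has 7−1 = 6 choices (anything except 1).
The remaining 4 digits are filled from the other 6 symbols without repetition: 6 × 5 × 4 × 3 = 360.
Total: 6 × 360 = 2160.

2160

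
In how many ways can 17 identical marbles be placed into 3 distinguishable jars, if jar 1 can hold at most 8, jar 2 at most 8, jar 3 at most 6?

Without the upper bounds there are C(19,2) = 171 ways to split 17 among 3 jars.
Subtract solutions that violate a single cap (substitute x_i' = x_i − (cap_i+1)): x_1 ≥ 9 gives C(10,2) = 45; x_2 ≥ 9 gives C(10,2) = 45; x_3 ≥ 7 gives C(12,2) = 66. Together 156.
Add back pairs where two caps are both exceeded: 0 + 3 + 3 = 6.
By inclusion–exclusion the count is 171 − 156 + 6 = 21.

21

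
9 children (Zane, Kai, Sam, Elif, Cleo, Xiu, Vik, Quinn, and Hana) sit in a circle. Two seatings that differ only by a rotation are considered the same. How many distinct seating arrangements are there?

Around a circle, 9 distinct people have 9!/9 = (8)! = 40320 rotationally distinct seatings.

40320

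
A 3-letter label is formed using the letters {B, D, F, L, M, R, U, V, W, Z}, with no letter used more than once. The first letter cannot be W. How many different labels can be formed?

648

The first letter has 10−1 = 9 choices (anything except W).
The remaining 2 letters are filled from the other 9 symbols without repetition: 9 × 8 = 72.
Total: 9 × 72 = 648.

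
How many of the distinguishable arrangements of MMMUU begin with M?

6

Fix M in the first position and arrange the remaining 4 letters.
Those 4 letters have M appearing twice and U appearing twice, giving (4)!/(2!·2!) = 6.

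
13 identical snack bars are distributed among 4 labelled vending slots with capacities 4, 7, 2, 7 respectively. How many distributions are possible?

Ignoring the caps, the number of non-negative solutions to x_1+…+x_4 = 13 is C(16,3) = 560.
Subtract solutions that violate a single cap (substitute x_i' = x_i − (cap_i+1)): x_1 ≥ 5 gives C(11,3) = 165; x_2 ≥ 8 gives C(8,3) = 56; x_3 ≥ 3 gives C(13,3) = 286; x_4 ≥ 8 gives C(8,3) = 56. Together 563.
Add back pairs where two caps are both exceeded: 1 + 56 + 1 + 10 + 0 + 10 = 78.
By inclusion–exclusion the count is 560 − 563 + 78 = 75.

75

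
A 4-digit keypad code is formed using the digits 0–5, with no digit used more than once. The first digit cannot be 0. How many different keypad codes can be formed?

The first digit has 6−1 = 5 choices (anything except 0).
The remaining 3 digits are filled from the other 5 symbols without repetition: 5 × 4 × 3 = 60.
Total: 5 × 60 = 300.

300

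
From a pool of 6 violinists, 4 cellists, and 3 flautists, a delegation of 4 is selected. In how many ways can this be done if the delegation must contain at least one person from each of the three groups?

With no constraint there are C(13,4) = 715 possible selections.
Subtract selections that omit an entire group: no violinists → C(7,4) = 35; no cellists → C(9,4) = 126; no flautists → C(10,4) = 210.
Add back selections omitting two groups (i.e. drawn from a single group): C(6,4) + C(4,4) + C(3,4) = 16.
By inclusion–exclusion: 715 − 371 + 16 = 360.

360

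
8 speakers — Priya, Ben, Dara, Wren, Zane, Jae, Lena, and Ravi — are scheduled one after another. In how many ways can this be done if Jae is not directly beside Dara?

There are 8! = 40320 arrangements in all. If Jae and Dara are adjacent, merging them into one block gives 2·(7)! = 10080 arrangements.
So 40320 − 10080 = 30240 arrangements keep them apart.

30240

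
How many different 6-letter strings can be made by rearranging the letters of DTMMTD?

The 6 letters of DTMMTD have repeats: D appearing twice, M appearing twice, and T appearing twice.
Dividing 6! = 720 by 2!·2!·2! = 8 for the repeated letters gives 90.

90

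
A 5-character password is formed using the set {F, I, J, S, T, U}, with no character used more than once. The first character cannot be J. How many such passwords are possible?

The first character has 6−1 = 5 choices (anything except J).
The remaining 4 characters are filled from the other 5 symbols without repetition: 5 × 4 × 3 × 2 = 120.
Total: 5 × 120 = 600.

600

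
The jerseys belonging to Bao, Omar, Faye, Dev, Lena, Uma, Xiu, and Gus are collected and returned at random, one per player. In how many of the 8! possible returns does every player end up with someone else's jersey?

Let Aᵢ be the assignments in which player i gets their old jersey. We want the size of the complement of A₁∪…∪A_8.
By inclusion–exclusion this is Σ_{j=0}^{8} (−1)^j C(8,j)·(8−j)!.
Computing: 40320 − 40320 + 20160 − 6720 + 1680 − 336 + 56 − 8 + 1 = 14833.

14833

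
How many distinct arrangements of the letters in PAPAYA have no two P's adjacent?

There are 6!/(3!·2!) = 60 arrangements of PAPAYA in total.
Arrangements with the P's together: treat PP as one letter, giving (5)!/(3!) = 20.
Subtracting, 60 − 20 = 40 arrangements keep the P's apart.

40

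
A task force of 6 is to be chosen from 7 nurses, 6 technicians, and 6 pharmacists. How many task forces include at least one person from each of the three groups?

22785

With no constraint there are C(19,6) = 27132 possible selections.
Selections missing a whole group: no nurses → C(12,6) = 924; no technicians → C(13,6) = 1716; no pharmacists → C(13,6) = 1716.
Add back selections omitting two groups (i.e. drawn from a single group): C(7,6) + C(6,6) + C(6,6) = 9.
By inclusion–exclusion: 27132 − 4356 + 9 = 22785.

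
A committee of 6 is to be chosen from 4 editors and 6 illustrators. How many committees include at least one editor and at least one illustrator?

209

Unrestricted: C(10,6) = 210 ways to pick any 6 of the 10.
Selections missing a whole group: no editors → C(6,6) = 1; no illustrators → C(4,6) = 0.
Both groups omitted at once is impossible, so 210 − 1 = 209.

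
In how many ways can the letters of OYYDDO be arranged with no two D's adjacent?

60

Total arrangements of OYYDDO: 6!/(2!·2!·2!) = 90.
If the two D's are adjacent, glue them into one block, leaving 5 items to arrange: (5)!/(2!·2!) = 30 ways.
Hence 90 − 30 = 60.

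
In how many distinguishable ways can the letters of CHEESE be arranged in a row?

Letter multiplicities in CHEESE: C×1, E×3, H×1, S×1.
The number of distinct arrangements is 6!/(3!) = 720/6 = 120.

120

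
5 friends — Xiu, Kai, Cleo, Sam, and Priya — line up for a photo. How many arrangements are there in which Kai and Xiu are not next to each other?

There are 5! = 120 arrangements in all. If Kai and Xiu are adjacent, merging them into one block gives 2·(4)! = 48 arrangements.
So 120 − 48 = 72 arrangements keep them apart.

72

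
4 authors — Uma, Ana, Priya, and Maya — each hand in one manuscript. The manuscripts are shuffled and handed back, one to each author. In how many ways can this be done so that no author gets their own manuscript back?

This is the derangement count D_4: permutations of 4 items with no fixed point.
By inclusion–exclusion this is Σ_{j=0}^{4} (−1)^j C(4,j)·(4−j)!.
Computing: 24 − 24 + 12 − 4 + 1 = 9.

9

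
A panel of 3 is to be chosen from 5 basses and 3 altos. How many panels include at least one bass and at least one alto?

45

Unrestricted: C(8,3) = 56 ways to pick any 3 of the 8.
Selections missing a whole group: no basses → C(3,3) = 1; no altos → C(5,3) = 10.
Both groups omitted at once is impossible, so 56 − 11 = 45.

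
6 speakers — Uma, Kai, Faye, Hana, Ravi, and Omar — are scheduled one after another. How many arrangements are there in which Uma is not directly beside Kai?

480

Of the 6! = 720 arrangements, those with Uma and Kai adjacent number 2 × 5! = 240 (treat the pair as a block with 2 internal orders).
So 720 − 240 = 480 arrangements keep them apart.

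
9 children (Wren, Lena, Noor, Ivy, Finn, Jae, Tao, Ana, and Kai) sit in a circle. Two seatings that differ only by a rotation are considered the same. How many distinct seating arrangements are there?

40320

Seat Wren anywhere (absorbing the rotational symmetry), then permute the other 8: (8)! = 40320.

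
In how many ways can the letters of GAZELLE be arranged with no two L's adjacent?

Total arrangements of GAZELLE: 7!/(2!·2!) = 1260.
Arrangements with the L's together: treat LL as one letter, giving (6)!/(2!) = 360.
Subtracting, 1260 − 360 = 900 arrangements keep the L's apart.

900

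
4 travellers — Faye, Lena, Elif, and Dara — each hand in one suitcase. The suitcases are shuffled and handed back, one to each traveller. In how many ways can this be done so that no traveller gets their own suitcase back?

9

This is the derangement count D_4: permutations of 4 items with no fixed point.
By inclusion–exclusion this is Σ_{j=0}^{4} (−1)^j C(4,j)·(4−j)!.
Computing: 24 − 24 + 12 − 4 + 1 = 9.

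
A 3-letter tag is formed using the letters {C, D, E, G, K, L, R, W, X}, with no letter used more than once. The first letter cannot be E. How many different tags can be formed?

448

The first letter has 9−1 = 8 choices (anything except E).
The remaining 2 letters are filled from the other 8 symbols without repetition: 8 × 7 = 56.
Total: 8 × 56 = 448.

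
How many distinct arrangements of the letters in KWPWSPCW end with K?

Fix K in the last position and arrange the remaining 7 letters.
Those 7 letters have P appearing twice and W appearing 3 times, giving (7)!/(3!·2!) = 420.

420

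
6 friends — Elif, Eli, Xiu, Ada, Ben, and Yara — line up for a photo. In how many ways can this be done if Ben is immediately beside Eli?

240

Place the 4 others and the Ben-Eli pair as 5 objects in a line; the pair has 2 internal arrangements.
That gives 2 × 5! = 2 × 120 = 240.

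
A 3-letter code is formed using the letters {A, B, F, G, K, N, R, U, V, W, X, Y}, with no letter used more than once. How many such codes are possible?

With no repetition, fill the 3 letters in order: 12 choices, then 11, down to 10.
That product is 12 × 11 × 10 = 1320.

1320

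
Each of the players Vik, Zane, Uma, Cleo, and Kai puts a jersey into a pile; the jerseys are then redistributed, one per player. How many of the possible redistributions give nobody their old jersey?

44

This is the derangement count D_5: permutations of 5 items with no fixed point.
By inclusion–exclusion this is Σ_{j=0}^{5} (−1)^j C(5,j)·(5−j)!.
Computing: 120 − 120 + 60 − 20 + 5 − 1 = 44.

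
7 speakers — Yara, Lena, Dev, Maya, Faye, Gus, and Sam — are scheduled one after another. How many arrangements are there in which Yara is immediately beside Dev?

1440

Place the 5 others and the Yara-Dev pair as 6 objects in a line; the pair has 2 internal arrangements.
That gives 2 × 6! = 2 × 720 = 1440.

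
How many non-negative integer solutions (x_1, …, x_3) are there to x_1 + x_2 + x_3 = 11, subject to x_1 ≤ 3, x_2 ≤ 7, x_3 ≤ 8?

Ignoring the caps, the number of non-negative solutions to x_1+…+x_3 = 11 is C(13,2) = 78.
Subtract solutions that violate a single cap (substitute x_i' = x_i − (cap_i+1)): x_1 ≥ 4 gives C(9,2) = 36; x_2 ≥ 8 gives C(5,2) = 10; x_3 ≥ 9 gives C(4,2) = 6. Together 52.
No two caps can be exceeded simultaneously, so the pair terms are all 0.
By inclusion–exclusion the count is 78 − 52 + 0 = 26.

26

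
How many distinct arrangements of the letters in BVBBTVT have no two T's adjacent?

150

There are 7!/(3!·2!·2!) = 210 arrangements of BVBBTVT in total.
If the two T's are adjacent, glue them into one block, leaving 6 items to arrange: (6)!/(3!·2!) = 60 ways.
Hence 210 − 60 = 150.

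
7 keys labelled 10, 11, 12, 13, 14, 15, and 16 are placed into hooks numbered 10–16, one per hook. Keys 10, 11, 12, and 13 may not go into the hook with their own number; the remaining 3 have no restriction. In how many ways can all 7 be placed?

2790

Let Aᵢ (for 10 ≤ i ≤ 13) be the placements that put key i in its forbidden hook. Any j of these fix j positions, leaving (7−j)! ways to fill the rest, and there are C(4,j) ways to pick which j.
By inclusion–exclusion, the number of valid placements is Σ_{j=0}^{4} (−1)^j C(4,j)·(7−j)!.
Computing: 5040 − 2880 + 720 − 96 + 6 = 2790.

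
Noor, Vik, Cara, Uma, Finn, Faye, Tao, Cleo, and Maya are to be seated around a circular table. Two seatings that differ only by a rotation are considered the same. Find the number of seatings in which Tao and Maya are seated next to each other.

Glue Tao and Maya into a block (2 internal orders). Seating 8 units around a circle gives (7)! arrangements.
So 2 × (7)! = 2 × 5040 = 10080.

10080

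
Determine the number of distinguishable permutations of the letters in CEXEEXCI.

CEXEEXCI has 8 letters with C appearing twice, E appearing 3 times, and X appearing twice.
The number of distinct arrangements is 8!/(3!·2!·2!) = 40320/24 = 1680.

1680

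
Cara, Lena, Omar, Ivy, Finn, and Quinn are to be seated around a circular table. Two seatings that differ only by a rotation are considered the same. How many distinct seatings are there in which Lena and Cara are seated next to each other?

48

Treat {Lena, Cara} as one unit (2 internal orders) and seat the resulting 5 units around the table: (4)! circular arrangements.
So 2 × (4)! = 2 × 24 = 48.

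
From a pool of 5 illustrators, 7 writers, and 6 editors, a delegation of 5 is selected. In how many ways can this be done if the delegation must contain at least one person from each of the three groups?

6055

Unrestricted: C(18,5) = 8568 ways to pick any 5 of the 18.
Selections missing a whole group: no illustrators → C(13,5) = 1287; no writers → C(11,5) = 462; no editors → C(12,5) = 792.
Add back selections omitting two groups (i.e. drawn from a single group): C(5,5) + C(7,5) + C(6,5) = 28.
By inclusion–exclusion: 8568 − 2541 + 28 = 6055.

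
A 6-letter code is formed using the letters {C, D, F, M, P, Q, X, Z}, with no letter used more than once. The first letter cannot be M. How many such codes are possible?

The first letter has 8−1 = 7 choices (anything except M).
The remaining 5 letters are filled from the other 7 symbols without repetition: 7 × 6 × 5 × 4 × 3 = 2520.
Total: 7 × 2520 = 17640.

17640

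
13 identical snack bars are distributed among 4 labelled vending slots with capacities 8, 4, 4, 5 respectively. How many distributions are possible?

115

Ignoring the caps, the number of non-negative solutions to x_1+…+x_4 = 13 is C(16,3) = 560.
Subtract solutions that violate a single cap (substitute x_i' = x_i − (cap_i+1)): x_1 ≥ 9 gives C(7,3) = 35; x_2 ≥ 5 gives C(11,3) = 165; x_3 ≥ 5 gives C(11,3) = 165; x_4 ≥ 6 gives C(10,3) = 120. Together 485.
Add back pairs where two caps are both exceeded: 0 + 0 + 0 + 20 + 10 + 10 = 40.
By inclusion–exclusion the count is 560 − 485 + 40 = 115.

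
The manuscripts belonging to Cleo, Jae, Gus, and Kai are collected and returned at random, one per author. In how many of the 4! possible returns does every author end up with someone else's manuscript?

9

Let Aᵢ be the assignments in which author i gets their own manuscript. We want the size of the complement of A₁∪…∪A_4.
By inclusion–exclusion this is Σ_{j=0}^{4} (−1)^j C(4,j)·(4−j)!.
Computing: 24 − 24 + 12 − 4 + 1 = 9.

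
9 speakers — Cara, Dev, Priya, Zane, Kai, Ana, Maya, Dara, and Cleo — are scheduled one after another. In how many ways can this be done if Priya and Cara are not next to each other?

There are 9! = 362880 arrangements in all. If Priya and Cara are adjacent, merging them into one block gives 2·(8)! = 80640 arrangements.
So 362880 − 80640 = 282240 arrangements keep them apart.

282240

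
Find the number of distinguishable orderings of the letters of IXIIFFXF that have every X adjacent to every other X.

Treat the 2 copies of X as a single block. The multiset to arrange is then {XX, F, F, F, I, I, I}, 7 items in all.
That gives (7)!/(3!·3!) = 140 arrangements.

140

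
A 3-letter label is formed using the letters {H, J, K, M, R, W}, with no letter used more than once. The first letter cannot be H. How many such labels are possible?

100

The first letter has 6−1 = 5 choices (anything except H).
The remaining 2 letters are filled from the other 5 symbols without repetition: 5 × 4 = 20.
Total: 5 × 20 = 100.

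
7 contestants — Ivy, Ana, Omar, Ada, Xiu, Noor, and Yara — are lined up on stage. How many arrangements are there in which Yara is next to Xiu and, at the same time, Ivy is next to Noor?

Treat {Yara,Xiu} as one block (2 orders) and {Ivy,Noor} as another (2 orders).
That leaves 5 units to arrange: 2 × 2 × 5! = 4 × 120 = 480.

480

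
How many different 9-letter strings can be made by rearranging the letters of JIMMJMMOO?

3780

JIMMJMMOO has 9 letters with J appearing twice, M appearing 4 times, and O appearing twice.
Dividing 9! = 362880 by 4!·2!·2! = 96 for the repeated letters gives 3780.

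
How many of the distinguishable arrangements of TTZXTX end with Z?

Fix Z in the last position and arrange the remaining 5 letters.
Those 5 letters have T appearing 3 times and X appearing twice, giving (5)!/(3!·2!) = 10.

10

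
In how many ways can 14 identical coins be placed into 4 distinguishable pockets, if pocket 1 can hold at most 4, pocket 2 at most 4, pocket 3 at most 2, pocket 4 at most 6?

By stars and bars, unrestricted non-negative solutions to x_1+…+x_4 = 14 number C(14+3,3) = 680.
Subtract solutions that violate a single cap (substitute x_i' = x_i − (cap_i+1)): x_1 ≥ 5 gives C(12,3) = 220; x_2 ≥ 5 gives C(12,3) = 220; x_3 ≥ 3 gives C(14,3) = 364; x_4 ≥ 7 gives C(10,3) = 120. Together 924.
Add back pairs where two caps are both exceeded: 35 + 84 + 10 + 84 + 10 + 35 = 258.
Subtract triples: 4 + 0 + 0 + 0 = 4.
By inclusion–exclusion the count is 680 − 924 + 258 − 4 = 10.

10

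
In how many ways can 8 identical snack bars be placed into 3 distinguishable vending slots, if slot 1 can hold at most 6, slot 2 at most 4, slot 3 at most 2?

By stars and bars, unrestricted non-negative solutions to x_1+…+x_3 = 8 number C(8+2,2) = 45.
Subtract solutions that violate a single cap (substitute x_i' = x_i − (cap_i+1)): x_1 ≥ 7 gives C(3,2) = 3; x_2 ≥ 5 gives C(5,2) = 10; x_3 ≥ 3 gives C(7,2) = 21. Together 34.
Add back pairs where two caps are both exceeded: 0 + 0 + 1 = 1.
By inclusion–exclusion the count is 45 − 34 + 1 = 12.

12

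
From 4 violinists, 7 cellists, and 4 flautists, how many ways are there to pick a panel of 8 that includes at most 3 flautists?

Split by how many flautists are chosen (0 through 3).
Sum: C(4,0)·C(11,8) + C(4,1)·C(11,7) + C(4,2)·C(11,6) + C(4,3)·C(11,5) = 165 + 1320 + 2772 + 1848 = 6105.

6105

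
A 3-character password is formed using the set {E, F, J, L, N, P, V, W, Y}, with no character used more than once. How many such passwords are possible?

504

With no repetition, fill the 3 characters in order: 9 choices, then 8, down to 7.
9 × 8 × 7 = 504.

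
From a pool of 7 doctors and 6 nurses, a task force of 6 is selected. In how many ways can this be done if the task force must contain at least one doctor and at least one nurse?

With no constraint there are C(13,6) = 1716 possible selections.
Subtract selections that omit an entire group: no doctors → C(6,6) = 1; no nurses → C(7,6) = 7.
Both groups omitted at once is impossible, so 1716 − 8 = 1708.

1708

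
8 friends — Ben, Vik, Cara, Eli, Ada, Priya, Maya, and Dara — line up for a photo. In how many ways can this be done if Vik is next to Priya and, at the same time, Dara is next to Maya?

2880

Treat {Vik,Priya} as one block (2 orders) and {Dara,Maya} as another (2 orders).
That leaves 6 units to arrange: 2 × 2 × 6! = 4 × 720 = 2880.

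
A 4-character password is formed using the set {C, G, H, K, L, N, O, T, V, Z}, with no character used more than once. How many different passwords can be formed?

Choose and order 4 of the 10 symbols: the first character has 10 options, the next 9, then 8, 7.
10 × 9 × 8 × 7 = 5040.

5040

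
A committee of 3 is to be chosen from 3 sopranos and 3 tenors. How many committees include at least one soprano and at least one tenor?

18

Total 3-person selections from all 6: C(6,3) = 20.
Subtract selections that omit an entire group: no sopranos → C(3,3) = 1; no tenors → C(3,3) = 1.
Both groups omitted at once is impossible, so 20 − 2 = 18.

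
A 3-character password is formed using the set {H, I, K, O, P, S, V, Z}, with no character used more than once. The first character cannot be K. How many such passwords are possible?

The first character has 8−1 = 7 choices (anything except K).
The remaining 2 characters are filled from the other 7 symbols without repetition: 7 × 6 = 42.
Total: 7 × 42 = 294.

294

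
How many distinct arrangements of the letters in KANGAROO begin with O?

2520

With the first slot taken by O, it remains to arrange the other 7 letters (KANGARO).
Those 7 letters have A appearing twice, giving (7)!/(2!) = 2520.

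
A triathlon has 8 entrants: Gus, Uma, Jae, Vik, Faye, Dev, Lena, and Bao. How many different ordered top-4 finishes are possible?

1680

There are 8 choices for 1st place, 7 for 2nd, and so on down to 5 for position 4.
That gives 8 × 7 × 6 × 5 = 1680.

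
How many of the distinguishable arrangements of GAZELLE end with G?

180

Fix G in the last position and arrange the remaining 6 letters.
Those 6 letters have E appearing twice and L appearing twice, giving (6)!/(2!·2!) = 180.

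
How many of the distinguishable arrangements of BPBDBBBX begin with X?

With the first slot taken by X, it remains to arrange the other 7 letters (BPBDBBB).
Those 7 letters have B appearing 5 times, giving (7)!/(5!) = 42.

42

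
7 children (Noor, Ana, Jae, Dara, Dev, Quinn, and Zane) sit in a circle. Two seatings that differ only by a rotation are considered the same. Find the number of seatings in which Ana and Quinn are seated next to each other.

240

Treat {Ana, Quinn} as one unit (2 internal orders) and seat the resulting 6 units around the table: (5)! circular arrangements.
So 2 × (5)! = 2 × 120 = 240.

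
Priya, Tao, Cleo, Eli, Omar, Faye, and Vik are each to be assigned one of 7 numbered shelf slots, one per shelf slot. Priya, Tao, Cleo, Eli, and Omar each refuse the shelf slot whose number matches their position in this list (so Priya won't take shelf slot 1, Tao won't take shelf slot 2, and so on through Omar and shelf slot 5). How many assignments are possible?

Let Aᵢ (for 1 ≤ i ≤ 5) be the placements that put person i in their forbidden shelf slot. Any j of these fix j positions, leaving (7−j)! ways to fill the rest, and there are C(5,j) ways to pick which j.
By inclusion–exclusion, the number of valid placements is Σ_{j=0}^{5} (−1)^j C(5,j)·(7−j)!.
Computing: 5040 − 3600 + 1200 − 240 + 30 − 2 = 2428.

2428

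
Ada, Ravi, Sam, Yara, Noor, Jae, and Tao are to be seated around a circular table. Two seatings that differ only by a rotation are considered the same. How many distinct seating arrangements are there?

Fix one person's seat to break rotational symmetry; the remaining 6 people can be arranged in (6)! = 720 ways.

720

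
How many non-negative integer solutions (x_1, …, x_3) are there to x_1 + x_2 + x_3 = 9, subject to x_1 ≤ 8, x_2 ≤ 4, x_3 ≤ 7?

36

Ignoring the caps, the number of non-negative solutions to x_1+…+x_3 = 9 is C(11,2) = 55.
Subtract solutions that violate a single cap (substitute x_i' = x_i − (cap_i+1)): x_1 ≥ 9 gives C(2,2) = 1; x_2 ≥ 5 gives C(6,2) = 15; x_3 ≥ 8 gives C(3,2) = 3. Together 19.
No two caps can be exceeded simultaneously, so the pair terms are all 0.
By inclusion–exclusion the count is 55 − 19 + 0 = 36.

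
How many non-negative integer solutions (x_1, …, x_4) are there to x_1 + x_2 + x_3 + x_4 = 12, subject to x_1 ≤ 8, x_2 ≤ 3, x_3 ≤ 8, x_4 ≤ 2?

88

Without the upper bounds there are C(15,3) = 455 ways to split 12 among 4 variables.
Subtract solutions that violate a single cap (substitute x_i' = x_i − (cap_i+1)): x_1 ≥ 9 gives C(6,3) = 20; x_2 ≥ 4 gives C(11,3) = 165; x_3 ≥ 9 gives C(6,3) = 20; x_4 ≥ 3 gives C(12,3) = 220. Together 425.
Add back pairs where two caps are both exceeded: 0 + 0 + 1 + 0 + 56 + 1 = 58.
By inclusion–exclusion the count is 455 − 425 + 58 = 88.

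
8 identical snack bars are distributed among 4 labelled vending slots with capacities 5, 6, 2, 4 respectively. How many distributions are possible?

Ignoring the caps, the number of non-negative solutions to x_1+…+x_4 = 8 is C(11,3) = 165.
Subtract solutions that violate a single cap (substitute x_i' = x_i − (cap_i+1)): x_1 ≥ 6 gives C(5,3) = 10; x_2 ≥ 7 gives C(4,3) = 4; x_3 ≥ 3 gives C(8,3) = 56; x_4 ≥ 5 gives C(6,3) = 20. Together 90.
Add back pairs where two caps are both exceeded: 0 + 0 + 0 + 0 + 0 + 1 = 1.
By inclusion–exclusion the count is 165 − 90 + 1 = 76.

76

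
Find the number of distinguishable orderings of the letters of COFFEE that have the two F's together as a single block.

60

Treat the 2 copies of F as a single block. The multiset to arrange is then {FF, C, E, E, O}, 5 items in all.
That gives (5)!/(2!) = 60 arrangements.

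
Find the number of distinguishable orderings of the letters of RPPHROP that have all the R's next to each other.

120

Treat the 2 copies of R as a single block. The multiset to arrange is then {RR, H, O, P, P, P}, 6 items in all.
That gives (6)!/(3!) = 120 arrangements.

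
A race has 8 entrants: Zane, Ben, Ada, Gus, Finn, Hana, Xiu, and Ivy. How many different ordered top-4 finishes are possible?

This is an ordered selection of 4 from 8: P(8,4).
That gives 8 × 7 × 6 × 5 = 1680.

1680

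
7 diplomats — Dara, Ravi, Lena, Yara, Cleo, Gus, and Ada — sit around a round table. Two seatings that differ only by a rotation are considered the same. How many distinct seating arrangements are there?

720

Fix one person's seat to break rotational symmetry; the remaining 6 people can be arranged in (6)! = 720 ways.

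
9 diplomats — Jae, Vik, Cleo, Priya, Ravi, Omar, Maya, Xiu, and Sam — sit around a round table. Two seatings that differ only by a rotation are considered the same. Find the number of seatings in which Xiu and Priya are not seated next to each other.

Without the restriction there are (8)! = 40320 seatings.
Those with Xiu next to Priya: fuse the pair into one unit and seat 8 units around a circle — 2·(7)! = 10080.
Subtracting, 40320 − 10080 = 30240.

30240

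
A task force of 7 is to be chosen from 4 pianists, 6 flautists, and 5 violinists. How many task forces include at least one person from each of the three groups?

Total 7-person selections from all 15: C(15,7) = 6435.
Selections missing a whole group: no pianists → C(11,7) = 330; no flautists → C(9,7) = 36; no violinists → C(10,7) = 120.
Add back selections omitting two groups (i.e. drawn from a single group): C(4,7) + C(6,7) + C(5,7) = 0.
By inclusion–exclusion: 6435 − 486 + 0 = 5949.

5949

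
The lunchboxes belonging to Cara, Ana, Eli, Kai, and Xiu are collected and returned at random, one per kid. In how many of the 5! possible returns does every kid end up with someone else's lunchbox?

44

This is the derangement count D_5: permutations of 5 items with no fixed point.
By inclusion–exclusion this is Σ_{j=0}^{5} (−1)^j C(5,j)·(5−j)!.
Computing: 120 − 120 + 60 − 20 + 5 − 1 = 44.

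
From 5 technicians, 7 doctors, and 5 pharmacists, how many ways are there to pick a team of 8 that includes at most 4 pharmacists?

24090

Split by how many pharmacists are chosen (0 through 4).
Sum: C(5,0)·C(12,8) + C(5,1)·C(12,7) + C(5,2)·C(12,6) + C(5,3)·C(12,5) + C(5,4)·C(12,4) = 495 + 3960 + 9240 + 7920 + 2475 = 24090.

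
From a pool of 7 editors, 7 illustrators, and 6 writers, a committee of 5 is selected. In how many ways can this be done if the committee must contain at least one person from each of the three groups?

10976

With no constraint there are C(20,5) = 15504 possible selections.
Selections missing a whole group: no editors → C(13,5) = 1287; no illustrators → C(13,5) = 1287; no writers → C(14,5) = 2002.
Add back selections omitting two groups (i.e. drawn from a single group): C(7,5) + C(7,5) + C(6,5) = 48.
By inclusion–exclusion: 15504 − 4576 + 48 = 10976.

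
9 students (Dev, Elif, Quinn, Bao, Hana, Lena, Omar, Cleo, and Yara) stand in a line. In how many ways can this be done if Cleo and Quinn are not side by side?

282240

Of the 9! = 362880 arrangements, those with Cleo and Quinn adjacent number 2 × 8! = 80640 (treat the pair as a block with 2 internal orders).
Complementary counting: 362880 − 80640 = 282240.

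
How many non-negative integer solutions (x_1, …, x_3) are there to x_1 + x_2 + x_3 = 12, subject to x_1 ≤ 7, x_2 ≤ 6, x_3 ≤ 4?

Without the upper bounds there are C(14,2) = 91 ways to split 12 among 3 variables.
Subtract solutions that violate a single cap (substitute x_i' = x_i − (cap_i+1)): x_1 ≥ 8 gives C(6,2) = 15; x_2 ≥ 7 gives C(7,2) = 21; x_3 ≥ 5 gives C(9,2) = 36. Together 72.
Add back pairs where two caps are both exceeded: 0 + 0 + 1 = 1.
By inclusion–exclusion the count is 91 − 72 + 1 = 20.

20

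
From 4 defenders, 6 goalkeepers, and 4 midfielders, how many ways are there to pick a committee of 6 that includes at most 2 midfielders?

2478

Split by how many midfielders are chosen (0 through 2).
Sum: C(4,0)·C(10,6) + C(4,1)·C(10,5) + C(4,2)·C(10,4) = 210 + 1008 + 1260 = 2478.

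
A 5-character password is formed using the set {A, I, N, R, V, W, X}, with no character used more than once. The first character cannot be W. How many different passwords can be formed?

The first character has 7−1 = 6 choices (anything except W).
The remaining 4 characters are filled from the other 6 symbols without repetition: 6 × 5 × 4 × 3 = 360.
Total: 6 × 360 = 2160.

2160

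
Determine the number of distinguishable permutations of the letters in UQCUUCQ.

210

The 7 letters of UQCUUCQ have repeats: C appearing twice, Q appearing twice, and U appearing 3 times.
So there are 7! / (3!·2!·2!) = 210 distinguishable arrangements.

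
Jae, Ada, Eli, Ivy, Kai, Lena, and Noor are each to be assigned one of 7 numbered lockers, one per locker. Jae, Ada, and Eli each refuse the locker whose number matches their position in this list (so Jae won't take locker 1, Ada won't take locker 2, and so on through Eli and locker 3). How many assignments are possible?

Let Aᵢ (for i ∈ {1, 2, 3}) be the placements that put person i in their forbidden locker. Any j of these fix j positions, leaving (7−j)! ways to fill the rest, and there are C(3,j) ways to pick which j.
By inclusion–exclusion, the number of valid placements is Σ_{j=0}^{3} (−1)^j C(3,j)·(7−j)!.
Computing: 5040 − 2160 + 360 − 24 = 3216.

3216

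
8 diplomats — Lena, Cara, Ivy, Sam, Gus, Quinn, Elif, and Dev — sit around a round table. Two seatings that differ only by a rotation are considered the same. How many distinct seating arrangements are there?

Seat Lena anywhere (absorbing the rotational symmetry), then permute the other 7: (7)! = 5040.

5040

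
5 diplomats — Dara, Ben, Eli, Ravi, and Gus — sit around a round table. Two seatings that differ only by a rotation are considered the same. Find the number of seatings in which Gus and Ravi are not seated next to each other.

Without the restriction there are (4)! = 24 seatings.
Seatings with Gus beside Ravi: treat them as a block with 2 internal orders, giving 2 × (3)! = 12.
Subtracting, 24 − 12 = 12.

12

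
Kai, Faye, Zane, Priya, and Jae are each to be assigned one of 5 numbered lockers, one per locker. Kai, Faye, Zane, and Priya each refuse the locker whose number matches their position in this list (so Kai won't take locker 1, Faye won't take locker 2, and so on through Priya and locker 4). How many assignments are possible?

Let Aᵢ (for 1 ≤ i ≤ 4) be the placements that put person i in their forbidden locker. Any j of these fix j positions, leaving (5−j)! ways to fill the rest, and there are C(4,j) ways to pick which j.
By inclusion–exclusion, the number of valid placements is Σ_{j=0}^{4} (−1)^j C(4,j)·(5−j)!.
Computing: 120 − 96 + 36 − 8 + 1 = 53.

53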